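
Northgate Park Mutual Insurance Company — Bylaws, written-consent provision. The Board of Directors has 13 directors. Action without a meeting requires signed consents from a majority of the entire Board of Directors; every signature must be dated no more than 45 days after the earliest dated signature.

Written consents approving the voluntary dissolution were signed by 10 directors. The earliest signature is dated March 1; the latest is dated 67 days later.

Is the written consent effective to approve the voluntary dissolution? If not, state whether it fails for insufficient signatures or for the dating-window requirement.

Not effective — dating-window requirement not satisfied.

Signatures required: a majority of 13 — a majority of 13 is 7, so 7 needed; 10 signed. Sufficient.
Dating window: the latest signature is 67 days after the earliest; the limit is 45 days. Outside the window.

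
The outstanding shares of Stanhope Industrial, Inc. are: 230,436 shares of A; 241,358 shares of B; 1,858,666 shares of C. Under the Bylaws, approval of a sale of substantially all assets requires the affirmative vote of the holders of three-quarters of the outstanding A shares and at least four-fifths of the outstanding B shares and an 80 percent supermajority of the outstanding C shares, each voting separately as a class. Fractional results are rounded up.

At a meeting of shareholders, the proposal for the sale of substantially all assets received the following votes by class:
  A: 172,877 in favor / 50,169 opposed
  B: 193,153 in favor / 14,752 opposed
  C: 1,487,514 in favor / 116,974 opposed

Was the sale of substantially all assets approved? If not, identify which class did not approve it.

Approved — every class gave the required vote.

A: 3/4 of 230436 = 172827; 172,827 required, 172,877 in favor — approved.
B: 4/5 of 241358 = 193086.40, rounded up to 193087; 193,087 required, 193,153 in favor — approved.
C: 4/5 of 1858666 = 1486932.80, rounded up to 1486933; 1,486,933 required, 1,487,514 in favor — approved.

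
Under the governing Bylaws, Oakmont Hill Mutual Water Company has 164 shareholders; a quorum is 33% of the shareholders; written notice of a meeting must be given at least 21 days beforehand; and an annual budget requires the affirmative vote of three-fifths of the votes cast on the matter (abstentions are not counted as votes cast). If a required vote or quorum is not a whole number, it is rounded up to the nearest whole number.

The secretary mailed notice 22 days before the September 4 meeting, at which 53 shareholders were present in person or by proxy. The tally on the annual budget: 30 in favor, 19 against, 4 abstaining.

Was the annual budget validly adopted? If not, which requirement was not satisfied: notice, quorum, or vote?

Notice: 22 days given; 21 required. Satisfied.
Quorum: 33% of 164 = 54.12, rounded up to 55; 53 present. Not satisfied.
Vote: requires three-fifths of the votes cast (53 − 4 abstaining = 49); 3/5 of 49 = 29.40, rounded up to 30, so 30 needed; 30 in favor. Satisfied.

Invalid — quorum requirement not satisfied.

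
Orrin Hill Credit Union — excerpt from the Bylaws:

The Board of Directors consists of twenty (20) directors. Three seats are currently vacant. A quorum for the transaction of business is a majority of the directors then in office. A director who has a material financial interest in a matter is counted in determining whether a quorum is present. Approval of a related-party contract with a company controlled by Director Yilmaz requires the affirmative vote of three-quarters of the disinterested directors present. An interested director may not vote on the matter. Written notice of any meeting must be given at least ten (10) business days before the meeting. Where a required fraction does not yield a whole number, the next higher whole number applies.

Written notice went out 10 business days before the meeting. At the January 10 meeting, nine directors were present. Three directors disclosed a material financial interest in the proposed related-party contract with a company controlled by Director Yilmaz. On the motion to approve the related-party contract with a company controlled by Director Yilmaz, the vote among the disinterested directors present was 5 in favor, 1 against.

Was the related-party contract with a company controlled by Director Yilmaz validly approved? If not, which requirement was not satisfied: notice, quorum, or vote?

Valid — all requirements satisfied.

Notice: 10 business days given; 10 required (10 ≥ 10). Satisfied.
Quorum: 9 present (interested directors count toward quorum); quorum is 9. Satisfied.
Vote: the related-party contract with a company controlled by Director Yilmaz requires three-fourths of the disinterested directors present (9 − 3 = 6). 3/4 of 6 = 4.50, rounded up to 5, so 5 affirmative votes are needed; 5 voted in favor. Satisfied.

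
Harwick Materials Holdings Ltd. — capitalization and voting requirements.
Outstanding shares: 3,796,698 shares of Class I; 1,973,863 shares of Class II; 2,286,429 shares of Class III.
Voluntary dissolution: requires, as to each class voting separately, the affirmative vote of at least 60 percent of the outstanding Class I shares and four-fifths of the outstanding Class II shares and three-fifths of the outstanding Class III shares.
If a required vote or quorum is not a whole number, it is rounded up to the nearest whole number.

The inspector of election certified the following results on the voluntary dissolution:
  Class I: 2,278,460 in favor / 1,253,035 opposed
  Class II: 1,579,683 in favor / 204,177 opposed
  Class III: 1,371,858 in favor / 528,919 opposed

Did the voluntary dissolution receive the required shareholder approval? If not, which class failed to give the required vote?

Class I: 3/5 of 3796698 = 2278018.80, rounded up to 2278019; 2,278,019 required, 2,278,460 in favor — approved.
Class II: 4/5 of 1973863 = 1579090.40, rounded up to 1579091; 1,579,091 required, 1,579,683 in favor — approved.
Class III: 3/5 of 2286429 = 1371857.40, rounded up to 1371858; 1,371,858 required, 1,371,858 in favor — approved.

Approved — every class gave the required vote.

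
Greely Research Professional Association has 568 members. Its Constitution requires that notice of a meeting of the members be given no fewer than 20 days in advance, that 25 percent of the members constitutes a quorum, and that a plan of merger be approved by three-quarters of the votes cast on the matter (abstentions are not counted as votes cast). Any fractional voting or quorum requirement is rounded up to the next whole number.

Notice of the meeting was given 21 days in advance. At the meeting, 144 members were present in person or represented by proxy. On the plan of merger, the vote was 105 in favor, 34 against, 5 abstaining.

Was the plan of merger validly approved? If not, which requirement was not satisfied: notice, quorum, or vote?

Notice: 21 days given; 20 required. Satisfied.
Quorum: 25% of 568 = 142; 144 present. Satisfied.
Vote: requires three-fourths of the votes cast (144 − 5 abstaining = 139); 3/4 of 139 = 104.25, rounded up to 105, so 105 needed; 105 in favor. Satisfied.

Valid — all requirements satisfied.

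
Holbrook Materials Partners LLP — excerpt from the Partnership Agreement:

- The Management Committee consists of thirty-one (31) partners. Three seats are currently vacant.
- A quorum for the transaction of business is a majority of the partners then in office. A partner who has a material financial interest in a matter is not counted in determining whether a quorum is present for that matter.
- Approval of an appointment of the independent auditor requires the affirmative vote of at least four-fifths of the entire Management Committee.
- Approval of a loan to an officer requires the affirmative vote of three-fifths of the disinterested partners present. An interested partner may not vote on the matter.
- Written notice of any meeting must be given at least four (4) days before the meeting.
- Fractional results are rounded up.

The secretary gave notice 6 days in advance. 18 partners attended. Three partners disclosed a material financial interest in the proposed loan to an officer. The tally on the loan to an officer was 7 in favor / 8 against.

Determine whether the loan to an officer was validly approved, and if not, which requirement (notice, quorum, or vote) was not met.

Notice: 6 days given; 4 required (6 ≥ 4). Satisfied.
Quorum: 18 present, but the 3 interested partners do not count, leaving 15. Quorum is 15. Satisfied.
Vote: the loan to an officer requires three-fifths of the disinterested partners present (18 − 3 = 15). 3/5 of 15 = 9, so 9 affirmative votes are needed; 7 voted in favor. Not satisfied.

Invalid — vote requirement not satisfied.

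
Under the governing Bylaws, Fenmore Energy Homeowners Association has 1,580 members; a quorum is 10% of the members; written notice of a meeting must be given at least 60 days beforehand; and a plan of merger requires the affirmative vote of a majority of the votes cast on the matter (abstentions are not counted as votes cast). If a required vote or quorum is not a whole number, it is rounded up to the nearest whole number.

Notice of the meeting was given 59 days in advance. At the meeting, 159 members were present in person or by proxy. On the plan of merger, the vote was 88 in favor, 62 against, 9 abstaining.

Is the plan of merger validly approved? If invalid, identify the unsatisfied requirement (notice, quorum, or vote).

Invalid — notice requirement not satisfied.

Notice: 59 days given; 60 required. Not satisfied.
Quorum: 10% of 1,580 = 158; 159 present. Satisfied.
Vote: requires a majority of the votes cast (159 − 9 abstaining = 150); a majority of 150 is 76, so 76 needed; 88 in favor. Satisfied.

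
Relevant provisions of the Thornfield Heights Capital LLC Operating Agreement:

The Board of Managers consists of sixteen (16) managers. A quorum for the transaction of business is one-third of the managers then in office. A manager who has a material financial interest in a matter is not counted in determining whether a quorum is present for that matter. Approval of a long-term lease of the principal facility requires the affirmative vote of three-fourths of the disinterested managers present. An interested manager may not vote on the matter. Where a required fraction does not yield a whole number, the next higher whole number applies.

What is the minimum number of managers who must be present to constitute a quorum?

6

1/3 of 16 = 5.33, rounded up to 6.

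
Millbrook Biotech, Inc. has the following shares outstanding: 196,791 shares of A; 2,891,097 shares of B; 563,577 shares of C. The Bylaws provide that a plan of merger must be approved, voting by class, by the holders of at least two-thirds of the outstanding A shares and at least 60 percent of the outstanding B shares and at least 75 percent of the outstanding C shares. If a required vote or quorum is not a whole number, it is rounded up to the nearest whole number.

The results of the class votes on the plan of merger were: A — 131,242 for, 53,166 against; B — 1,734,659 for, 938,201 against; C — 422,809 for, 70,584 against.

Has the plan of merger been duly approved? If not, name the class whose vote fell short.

Approved — every class gave the required vote.

A: 2/3 of 196791 = 131194; 131,194 required, 131,242 in favor — approved.
B: 3/5 of 2891097 = 1734658.20, rounded up to 1734659; 1,734,659 required, 1,734,659 in favor — approved.
C: 3/4 of 563577 = 422682.75, rounded up to 422683; 422,683 required, 422,809 in favor — approved.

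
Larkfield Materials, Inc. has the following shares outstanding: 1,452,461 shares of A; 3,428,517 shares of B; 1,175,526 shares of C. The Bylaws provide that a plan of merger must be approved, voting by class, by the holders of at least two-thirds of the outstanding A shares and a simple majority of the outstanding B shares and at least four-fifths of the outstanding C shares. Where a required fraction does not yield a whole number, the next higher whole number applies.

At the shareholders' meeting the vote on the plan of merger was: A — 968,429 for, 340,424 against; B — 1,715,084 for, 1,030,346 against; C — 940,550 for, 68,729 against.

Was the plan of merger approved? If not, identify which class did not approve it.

Approved — every class gave the required vote.

A: 2/3 of 1452461 = 968307.33, rounded up to 968308; 968,308 required, 968,429 in favor — approved.
B: a majority of 3428517 is 1714259; 1,714,259 required, 1,715,084 in favor — approved.
C: 4/5 of 1175526 = 940420.80, rounded up to 940421; 940,421 required, 940,550 in favor — approved.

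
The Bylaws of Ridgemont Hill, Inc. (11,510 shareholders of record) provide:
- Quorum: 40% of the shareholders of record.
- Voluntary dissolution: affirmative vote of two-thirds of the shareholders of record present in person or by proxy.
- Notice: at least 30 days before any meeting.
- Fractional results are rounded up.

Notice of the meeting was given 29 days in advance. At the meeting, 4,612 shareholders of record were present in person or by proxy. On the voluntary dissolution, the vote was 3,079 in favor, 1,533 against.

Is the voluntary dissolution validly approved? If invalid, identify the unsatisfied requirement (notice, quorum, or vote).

Invalid — notice requirement not satisfied.

Notice: 29 days given; 30 required. Not satisfied.
Quorum: 40% of 11,510 = 4,604; 4,612 present. Satisfied.
Vote: requires two-thirds of those present (4,612); 2/3 of 4612 = 3074.67, rounded up to 3075, so 3,075 needed; 3,079 in favor. Satisfied.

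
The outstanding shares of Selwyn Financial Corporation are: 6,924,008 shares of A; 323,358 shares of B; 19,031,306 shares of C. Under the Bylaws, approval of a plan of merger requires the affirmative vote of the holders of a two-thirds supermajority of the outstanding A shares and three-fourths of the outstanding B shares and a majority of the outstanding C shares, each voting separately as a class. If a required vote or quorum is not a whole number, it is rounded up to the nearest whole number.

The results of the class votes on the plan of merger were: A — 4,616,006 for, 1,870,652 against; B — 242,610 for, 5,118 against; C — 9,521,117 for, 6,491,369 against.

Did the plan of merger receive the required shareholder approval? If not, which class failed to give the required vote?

Approved — every class gave the required vote.

A: 2/3 of 6924008 = 4616005.33, rounded up to 4616006; 4,616,006 required, 4,616,006 in favor — approved.
B: 3/4 of 323358 = 242518.50, rounded up to 242519; 242,519 required, 242,610 in favor — approved.
C: a majority of 19031306 is 9515654; 9,515,654 required, 9,521,117 in favor — approved.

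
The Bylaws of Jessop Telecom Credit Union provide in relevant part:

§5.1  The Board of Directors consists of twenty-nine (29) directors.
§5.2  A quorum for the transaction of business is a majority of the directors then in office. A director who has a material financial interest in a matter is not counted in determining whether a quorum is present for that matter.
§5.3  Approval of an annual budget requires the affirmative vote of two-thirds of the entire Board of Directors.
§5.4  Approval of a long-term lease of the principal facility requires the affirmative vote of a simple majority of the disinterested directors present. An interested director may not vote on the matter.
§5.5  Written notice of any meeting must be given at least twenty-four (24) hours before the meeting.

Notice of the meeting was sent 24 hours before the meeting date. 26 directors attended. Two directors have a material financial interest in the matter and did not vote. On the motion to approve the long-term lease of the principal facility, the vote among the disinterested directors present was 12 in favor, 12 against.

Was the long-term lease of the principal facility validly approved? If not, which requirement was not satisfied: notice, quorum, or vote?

Notice: 24 hours given; 24 required (24 ≥ 24). Satisfied.
Quorum: 26 present, but the 2 interested directors do not count, leaving 24. Quorum is 15. Satisfied.
Vote: the long-term lease of the principal facility requires a majority of the disinterested directors present (26 − 2 = 24). A majority of 24 is 13, so 13 affirmative votes are needed; 12 voted in favor. Not satisfied.

Invalid — vote requirement not satisfied.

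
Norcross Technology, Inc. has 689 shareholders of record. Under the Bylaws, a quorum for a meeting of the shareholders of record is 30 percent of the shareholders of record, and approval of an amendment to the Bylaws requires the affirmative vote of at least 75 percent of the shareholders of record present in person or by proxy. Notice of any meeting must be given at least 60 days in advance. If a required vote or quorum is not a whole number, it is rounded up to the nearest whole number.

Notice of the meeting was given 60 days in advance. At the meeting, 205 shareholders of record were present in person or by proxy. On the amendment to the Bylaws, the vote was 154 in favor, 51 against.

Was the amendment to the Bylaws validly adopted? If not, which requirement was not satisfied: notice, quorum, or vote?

Notice: 60 days given; 60 required. Satisfied.
Quorum: 30% of 689 = 206.70, rounded up to 207; 205 present. Not satisfied.
Vote: requires three-fourths of those present (205); 3/4 of 205 = 153.75, rounded up to 154, so 154 needed; 154 in favor. Satisfied.

Invalid — quorum requirement not satisfied.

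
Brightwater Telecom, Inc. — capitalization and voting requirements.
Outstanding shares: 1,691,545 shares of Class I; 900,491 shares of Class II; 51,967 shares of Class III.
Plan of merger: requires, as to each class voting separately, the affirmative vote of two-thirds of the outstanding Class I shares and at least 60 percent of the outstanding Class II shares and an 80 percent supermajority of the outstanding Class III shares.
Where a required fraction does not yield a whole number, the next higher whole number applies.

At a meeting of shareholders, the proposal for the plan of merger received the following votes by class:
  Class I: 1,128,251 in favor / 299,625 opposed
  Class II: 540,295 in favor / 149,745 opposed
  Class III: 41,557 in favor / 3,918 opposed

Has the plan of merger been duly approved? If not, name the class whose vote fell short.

Not approved — the Class III shares did not give the required vote.

Class I: 2/3 of 1691545 = 1127696.67, rounded up to 1127697; 1,127,697 required, 1,128,251 in favor — approved.
Class II: 3/5 of 900491 = 540294.60, rounded up to 540295; 540,295 required, 540,295 in favor — approved.
Class III: 4/5 of 51967 = 41573.60, rounded up to 41574; 41,574 required, 41,557 in favor — not approved.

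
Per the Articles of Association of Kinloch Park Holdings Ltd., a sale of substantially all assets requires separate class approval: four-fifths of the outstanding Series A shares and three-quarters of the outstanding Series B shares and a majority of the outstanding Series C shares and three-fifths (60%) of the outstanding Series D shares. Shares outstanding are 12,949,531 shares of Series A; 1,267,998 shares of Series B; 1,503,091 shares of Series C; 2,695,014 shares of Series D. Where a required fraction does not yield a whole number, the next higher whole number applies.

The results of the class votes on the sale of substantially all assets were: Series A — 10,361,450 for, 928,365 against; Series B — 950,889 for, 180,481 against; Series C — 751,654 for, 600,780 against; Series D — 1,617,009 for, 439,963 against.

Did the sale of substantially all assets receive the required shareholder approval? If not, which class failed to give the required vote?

Not approved — the Series B shares did not give the required vote.

Series A: 4/5 of 12949531 = 10359624.80, rounded up to 10359625; 10,359,625 required, 10,361,450 in favor — approved.
Series B: 3/4 of 1267998 = 950998.50, rounded up to 950999; 950,999 required, 950,889 in favor — not approved.
Series C: a majority of 1503091 is 751546; 751,546 required, 751,654 in favor — approved.
Series D: 3/5 of 2695014 = 1617008.40, rounded up to 1617009; 1,617,009 required, 1,617,009 in favor — approved.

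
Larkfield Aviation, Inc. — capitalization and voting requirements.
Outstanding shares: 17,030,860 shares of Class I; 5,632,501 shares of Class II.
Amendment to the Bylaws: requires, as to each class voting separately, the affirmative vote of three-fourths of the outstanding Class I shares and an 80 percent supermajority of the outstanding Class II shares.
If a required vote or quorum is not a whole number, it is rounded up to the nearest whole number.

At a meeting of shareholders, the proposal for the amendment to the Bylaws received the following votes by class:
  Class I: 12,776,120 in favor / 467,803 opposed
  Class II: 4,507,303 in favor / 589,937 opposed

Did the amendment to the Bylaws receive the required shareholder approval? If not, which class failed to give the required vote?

Class I: 3/4 of 17030860 = 12773145; 12,773,145 required, 12,776,120 in favor — approved.
Class II: 4/5 of 5632501 = 4506000.80, rounded up to 4506001; 4,506,001 required, 4,507,303 in favor — approved.

Approved — every class gave the required vote.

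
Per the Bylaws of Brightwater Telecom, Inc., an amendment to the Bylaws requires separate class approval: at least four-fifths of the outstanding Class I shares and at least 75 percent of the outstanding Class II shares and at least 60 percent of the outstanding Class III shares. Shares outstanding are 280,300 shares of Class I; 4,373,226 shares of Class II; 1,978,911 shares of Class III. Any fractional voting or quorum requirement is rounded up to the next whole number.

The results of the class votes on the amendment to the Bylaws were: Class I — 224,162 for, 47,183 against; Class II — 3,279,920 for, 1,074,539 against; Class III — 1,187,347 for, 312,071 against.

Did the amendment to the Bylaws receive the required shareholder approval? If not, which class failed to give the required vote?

Not approved — the Class I shares did not give the required vote.

Class I: 4/5 of 280300 = 224240; 224,240 required, 224,162 in favor — not approved.
Class II: 3/4 of 4373226 = 3279919.50, rounded up to 3279920; 3,279,920 required, 3,279,920 in favor — approved.
Class III: 3/5 of 1978911 = 1187346.60, rounded up to 1187347; 1,187,347 required, 1,187,347 in favor — approved.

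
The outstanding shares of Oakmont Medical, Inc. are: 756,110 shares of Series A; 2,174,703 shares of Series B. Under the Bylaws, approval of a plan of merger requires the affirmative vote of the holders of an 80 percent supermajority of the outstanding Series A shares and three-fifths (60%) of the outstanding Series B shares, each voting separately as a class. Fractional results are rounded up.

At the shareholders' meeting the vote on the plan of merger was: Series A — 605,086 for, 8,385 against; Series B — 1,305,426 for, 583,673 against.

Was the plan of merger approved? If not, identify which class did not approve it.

Series A: 4/5 of 756110 = 604888; 604,888 required, 605,086 in favor — approved.
Series B: 3/5 of 2174703 = 1304821.80, rounded up to 1304822; 1,304,822 required, 1,305,426 in favor — approved.

Approved — every class gave the required vote.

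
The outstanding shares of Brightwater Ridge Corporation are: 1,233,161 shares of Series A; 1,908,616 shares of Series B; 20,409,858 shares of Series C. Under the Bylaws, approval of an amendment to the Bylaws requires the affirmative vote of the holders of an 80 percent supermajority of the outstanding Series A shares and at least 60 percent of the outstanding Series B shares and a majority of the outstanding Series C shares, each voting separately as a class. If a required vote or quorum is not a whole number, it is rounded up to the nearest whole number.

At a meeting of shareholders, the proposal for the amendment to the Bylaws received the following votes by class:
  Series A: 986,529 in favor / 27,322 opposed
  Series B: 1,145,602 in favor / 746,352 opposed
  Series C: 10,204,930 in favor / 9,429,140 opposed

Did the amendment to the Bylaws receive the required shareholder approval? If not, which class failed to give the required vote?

Series A: 4/5 of 1233161 = 986528.80, rounded up to 986529; 986,529 required, 986,529 in favor — approved.
Series B: 3/5 of 1908616 = 1145169.60, rounded up to 1145170; 1,145,170 required, 1,145,602 in favor — approved.
Series C: a majority of 20409858 is 10204930; 10,204,930 required, 10,204,930 in favor — approved.

Approved — every class gave the required vote.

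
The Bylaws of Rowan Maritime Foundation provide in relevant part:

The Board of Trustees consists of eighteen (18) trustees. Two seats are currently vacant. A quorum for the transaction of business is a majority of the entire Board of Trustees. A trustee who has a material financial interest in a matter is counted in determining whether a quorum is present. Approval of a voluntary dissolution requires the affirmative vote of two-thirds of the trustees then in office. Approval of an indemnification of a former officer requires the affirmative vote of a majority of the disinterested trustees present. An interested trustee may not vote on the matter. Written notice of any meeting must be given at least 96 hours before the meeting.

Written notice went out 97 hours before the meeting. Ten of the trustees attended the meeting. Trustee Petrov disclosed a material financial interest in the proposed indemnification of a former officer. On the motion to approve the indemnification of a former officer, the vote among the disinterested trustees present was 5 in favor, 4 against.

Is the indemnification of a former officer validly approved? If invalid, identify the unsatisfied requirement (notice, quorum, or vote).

Valid — all requirements satisfied.

Notice: 97 hours given; 96 required (97 ≥ 96). Satisfied.
Quorum: 10 present (interested trustees count toward quorum); quorum is 10. Satisfied.
Vote: the indemnification of a former officer requires a majority of the disinterested trustees present (10 − 1 = 9). A majority of 9 is 5, so 5 affirmative votes are needed; 5 voted in favor. Satisfied.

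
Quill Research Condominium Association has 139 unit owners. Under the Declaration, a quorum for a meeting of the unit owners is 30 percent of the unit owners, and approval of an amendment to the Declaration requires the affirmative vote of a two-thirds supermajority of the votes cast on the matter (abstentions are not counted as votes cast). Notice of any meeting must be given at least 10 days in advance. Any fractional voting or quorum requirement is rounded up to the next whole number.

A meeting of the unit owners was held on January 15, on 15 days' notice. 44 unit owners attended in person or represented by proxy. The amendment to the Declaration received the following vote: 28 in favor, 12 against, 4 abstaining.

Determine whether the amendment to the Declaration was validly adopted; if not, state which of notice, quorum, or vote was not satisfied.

Valid — all requirements satisfied.

Notice: 15 days given; 10 required. Satisfied.
Quorum: 30% of 139 = 41.70, rounded up to 42; 44 present. Satisfied.
Vote: requires two-thirds of the votes cast (44 − 4 abstaining = 40); 2/3 of 40 = 26.67, rounded up to 27, so 27 needed; 28 in favor. Satisfied.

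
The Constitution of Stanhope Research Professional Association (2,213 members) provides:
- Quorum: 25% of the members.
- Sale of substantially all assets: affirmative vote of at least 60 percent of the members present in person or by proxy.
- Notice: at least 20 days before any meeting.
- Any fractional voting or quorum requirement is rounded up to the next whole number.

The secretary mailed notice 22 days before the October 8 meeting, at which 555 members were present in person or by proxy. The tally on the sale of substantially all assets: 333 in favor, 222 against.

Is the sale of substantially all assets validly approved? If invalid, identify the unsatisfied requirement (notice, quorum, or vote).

Notice: 22 days given; 20 required. Satisfied.
Quorum: 25% of 2,213 = 553.25, rounded up to 554; 555 present. Satisfied.
Vote: requires three-fifths of those present (555); 3/5 of 555 = 333, so 333 needed; 333 in favor. Satisfied.

Valid — all requirements satisfied.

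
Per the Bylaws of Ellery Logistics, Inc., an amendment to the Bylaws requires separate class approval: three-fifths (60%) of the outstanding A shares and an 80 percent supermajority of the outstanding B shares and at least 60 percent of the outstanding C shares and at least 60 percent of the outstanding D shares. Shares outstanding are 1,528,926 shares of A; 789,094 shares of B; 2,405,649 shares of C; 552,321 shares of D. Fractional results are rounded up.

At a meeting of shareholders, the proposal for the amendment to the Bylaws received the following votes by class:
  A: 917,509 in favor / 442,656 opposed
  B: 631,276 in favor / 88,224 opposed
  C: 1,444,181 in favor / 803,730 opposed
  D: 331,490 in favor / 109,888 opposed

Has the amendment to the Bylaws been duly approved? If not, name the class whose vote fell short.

A: 3/5 of 1528926 = 917355.60, rounded up to 917356; 917,356 required, 917,509 in favor — approved.
B: 4/5 of 789094 = 631275.20, rounded up to 631276; 631,276 required, 631,276 in favor — approved.
C: 3/5 of 2405649 = 1443389.40, rounded up to 1443390; 1,443,390 required, 1,444,181 in favor — approved.
D: 3/5 of 552321 = 331392.60, rounded up to 331393; 331,393 required, 331,490 in favor — approved.

Approved — every class gave the required vote.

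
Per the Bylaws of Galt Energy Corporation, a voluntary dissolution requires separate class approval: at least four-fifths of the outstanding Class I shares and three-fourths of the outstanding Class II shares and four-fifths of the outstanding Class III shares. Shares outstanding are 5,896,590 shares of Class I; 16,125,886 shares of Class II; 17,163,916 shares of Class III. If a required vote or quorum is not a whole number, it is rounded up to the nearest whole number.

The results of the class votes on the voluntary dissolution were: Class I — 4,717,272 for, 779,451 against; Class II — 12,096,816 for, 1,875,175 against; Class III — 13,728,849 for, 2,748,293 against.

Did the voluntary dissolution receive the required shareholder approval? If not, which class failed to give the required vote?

Not approved — the Class III shares did not give the required vote.

Class I: 4/5 of 5896590 = 4717272; 4,717,272 required, 4,717,272 in favor — approved.
Class II: 3/4 of 16125886 = 12094414.50, rounded up to 12094415; 12,094,415 required, 12,096,816 in favor — approved.
Class III: 4/5 of 17163916 = 13731132.80, rounded up to 13731133; 13,731,133 required, 13,728,849 in favor — not approved.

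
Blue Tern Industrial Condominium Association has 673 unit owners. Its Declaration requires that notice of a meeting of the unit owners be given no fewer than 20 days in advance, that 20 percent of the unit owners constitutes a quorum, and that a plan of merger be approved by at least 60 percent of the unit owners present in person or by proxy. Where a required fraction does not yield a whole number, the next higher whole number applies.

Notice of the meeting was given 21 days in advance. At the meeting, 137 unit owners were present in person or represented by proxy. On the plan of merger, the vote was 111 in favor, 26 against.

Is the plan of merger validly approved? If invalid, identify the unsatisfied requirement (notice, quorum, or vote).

Valid — all requirements satisfied.

Notice: 21 days given; 20 required. Satisfied.
Quorum: 20% of 673 = 134.60, rounded up to 135; 137 present. Satisfied.
Vote: requires three-fifths of those present (137); 3/5 of 137 = 82.20, rounded up to 83, so 83 needed; 111 in favor. Satisfied.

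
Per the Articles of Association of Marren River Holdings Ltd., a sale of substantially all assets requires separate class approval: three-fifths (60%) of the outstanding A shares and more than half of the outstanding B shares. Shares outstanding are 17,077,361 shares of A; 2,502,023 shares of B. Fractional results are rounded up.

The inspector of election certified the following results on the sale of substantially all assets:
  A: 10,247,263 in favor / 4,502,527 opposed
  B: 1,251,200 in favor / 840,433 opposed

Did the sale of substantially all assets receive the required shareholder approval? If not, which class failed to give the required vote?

A: 3/5 of 17077361 = 10246416.60, rounded up to 10246417; 10,246,417 required, 10,247,263 in favor — approved.
B: a majority of 2502023 is 1251012; 1,251,012 required, 1,251,200 in favor — approved.

Approved — every class gave the required vote.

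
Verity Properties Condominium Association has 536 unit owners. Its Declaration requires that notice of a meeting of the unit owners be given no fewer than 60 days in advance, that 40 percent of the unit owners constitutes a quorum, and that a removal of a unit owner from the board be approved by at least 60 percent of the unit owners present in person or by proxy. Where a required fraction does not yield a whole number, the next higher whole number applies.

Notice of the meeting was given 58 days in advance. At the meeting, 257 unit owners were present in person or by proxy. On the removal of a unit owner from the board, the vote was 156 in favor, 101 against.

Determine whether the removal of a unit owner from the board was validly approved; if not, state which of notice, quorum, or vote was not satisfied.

Notice: 58 days given; 60 required. Not satisfied.
Quorum: 40% of 536 = 214.40, rounded up to 215; 257 present. Satisfied.
Vote: requires three-fifths of those present (257); 3/5 of 257 = 154.20, rounded up to 155, so 155 needed; 156 in favor. Satisfied.

Invalid — notice requirement not satisfied.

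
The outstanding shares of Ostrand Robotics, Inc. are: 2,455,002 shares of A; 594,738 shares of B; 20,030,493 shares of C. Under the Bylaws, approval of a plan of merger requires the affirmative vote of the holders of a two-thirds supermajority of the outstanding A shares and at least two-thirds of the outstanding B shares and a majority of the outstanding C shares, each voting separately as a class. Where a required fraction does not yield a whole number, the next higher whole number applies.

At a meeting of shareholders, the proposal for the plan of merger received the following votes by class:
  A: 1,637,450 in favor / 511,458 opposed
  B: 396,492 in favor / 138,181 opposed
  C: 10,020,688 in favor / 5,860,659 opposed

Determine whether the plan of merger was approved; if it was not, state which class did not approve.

Approved — every class gave the required vote.

A: 2/3 of 2455002 = 1636668; 1,636,668 required, 1,637,450 in favor — approved.
B: 2/3 of 594738 = 396492; 396,492 required, 396,492 in favor — approved.
C: a majority of 20030493 is 10015247; 10,015,247 required, 10,020,688 in favor — approved.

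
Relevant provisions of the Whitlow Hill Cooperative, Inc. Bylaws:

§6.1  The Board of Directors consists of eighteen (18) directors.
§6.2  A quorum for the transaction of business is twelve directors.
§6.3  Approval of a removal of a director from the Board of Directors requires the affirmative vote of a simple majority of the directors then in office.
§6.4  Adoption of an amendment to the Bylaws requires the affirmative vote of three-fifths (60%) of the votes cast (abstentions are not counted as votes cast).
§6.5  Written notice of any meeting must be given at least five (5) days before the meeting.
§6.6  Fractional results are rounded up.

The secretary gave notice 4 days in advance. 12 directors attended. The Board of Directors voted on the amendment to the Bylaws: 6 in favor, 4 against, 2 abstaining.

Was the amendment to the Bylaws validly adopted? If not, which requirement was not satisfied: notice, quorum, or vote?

Notice: 4 days given; 5 required (4 < 5). Not satisfied.
Quorum: 12 present; quorum is 12. Satisfied.
Vote: the amendment to the Bylaws requires three-fifths of the votes cast (12 present − 2 abstaining = 10). 3/5 of 10 = 6, so 6 affirmative votes are needed; 6 voted in favor. Satisfied.

Invalid — notice requirement not satisfied.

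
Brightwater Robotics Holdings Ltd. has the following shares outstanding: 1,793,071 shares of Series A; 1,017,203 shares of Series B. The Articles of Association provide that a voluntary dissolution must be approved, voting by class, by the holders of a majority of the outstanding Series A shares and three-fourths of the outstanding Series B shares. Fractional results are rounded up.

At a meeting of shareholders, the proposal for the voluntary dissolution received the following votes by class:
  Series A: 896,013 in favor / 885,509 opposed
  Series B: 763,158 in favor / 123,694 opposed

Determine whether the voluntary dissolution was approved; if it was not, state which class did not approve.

Series A: a majority of 1793071 is 896536; 896,536 required, 896,013 in favor — not approved.
Series B: 3/4 of 1017203 = 762902.25, rounded up to 762903; 762,903 required, 763,158 in favor — approved.

Not approved — the Series A shares did not give the required vote.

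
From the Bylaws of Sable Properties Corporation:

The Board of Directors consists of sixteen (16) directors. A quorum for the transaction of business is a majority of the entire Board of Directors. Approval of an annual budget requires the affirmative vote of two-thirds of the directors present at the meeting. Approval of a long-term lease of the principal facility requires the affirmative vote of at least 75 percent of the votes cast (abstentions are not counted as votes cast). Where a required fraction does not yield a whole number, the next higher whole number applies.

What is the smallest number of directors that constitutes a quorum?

A majority of 16 is 9.

9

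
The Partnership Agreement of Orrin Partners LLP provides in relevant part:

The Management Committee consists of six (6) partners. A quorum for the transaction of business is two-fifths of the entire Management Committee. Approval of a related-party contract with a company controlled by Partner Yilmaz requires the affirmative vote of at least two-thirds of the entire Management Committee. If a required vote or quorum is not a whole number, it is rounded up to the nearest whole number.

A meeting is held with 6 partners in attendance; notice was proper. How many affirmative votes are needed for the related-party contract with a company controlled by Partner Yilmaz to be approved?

4

The related-party contract with a company controlled by Partner Yilmaz requires two-thirds of the entire Management Committee (6).
2/3 of 6 = 4.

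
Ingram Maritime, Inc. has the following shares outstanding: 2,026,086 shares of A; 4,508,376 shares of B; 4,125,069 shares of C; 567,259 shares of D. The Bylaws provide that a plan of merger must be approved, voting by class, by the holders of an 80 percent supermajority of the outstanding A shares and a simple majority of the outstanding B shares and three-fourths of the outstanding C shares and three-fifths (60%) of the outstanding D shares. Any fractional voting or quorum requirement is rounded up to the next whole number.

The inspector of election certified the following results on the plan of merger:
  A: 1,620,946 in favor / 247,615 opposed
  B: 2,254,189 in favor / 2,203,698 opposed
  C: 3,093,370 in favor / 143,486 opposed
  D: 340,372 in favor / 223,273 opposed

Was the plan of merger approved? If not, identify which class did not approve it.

Not approved — the C shares did not give the required vote.

A: 4/5 of 2026086 = 1620868.80, rounded up to 1620869; 1,620,869 required, 1,620,946 in favor — approved.
B: a majority of 4508376 is 2254189; 2,254,189 required, 2,254,189 in favor — approved.
C: 3/4 of 4125069 = 3093801.75, rounded up to 3093802; 3,093,802 required, 3,093,370 in favor — not approved.
D: 3/5 of 567259 = 340355.40, rounded up to 340356; 340,356 required, 340,372 in favor — approved.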